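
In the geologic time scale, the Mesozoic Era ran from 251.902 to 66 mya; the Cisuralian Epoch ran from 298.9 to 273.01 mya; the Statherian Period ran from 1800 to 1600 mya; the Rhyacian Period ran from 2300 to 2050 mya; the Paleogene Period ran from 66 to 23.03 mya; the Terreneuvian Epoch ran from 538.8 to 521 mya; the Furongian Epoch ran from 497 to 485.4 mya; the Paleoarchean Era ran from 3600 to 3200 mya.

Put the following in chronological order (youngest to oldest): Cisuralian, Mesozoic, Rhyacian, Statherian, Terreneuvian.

Mesozoic, Cisuralian, Terreneuvian, Statherian, Rhyacian

The oldest of these is Rhyacian (starts 2300 Ma) and the youngest is Mesozoic (ends 66 Ma).
In between, by decreasing start age: Statherian (1800), Terreneuvian (538.8), Cisuralian (298.9).
Listing youngest first means reversing that sequence.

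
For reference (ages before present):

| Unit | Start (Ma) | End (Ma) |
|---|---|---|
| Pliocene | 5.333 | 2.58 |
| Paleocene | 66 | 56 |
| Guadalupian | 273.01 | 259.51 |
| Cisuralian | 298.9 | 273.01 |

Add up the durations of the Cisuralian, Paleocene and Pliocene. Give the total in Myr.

Each duration: Cisuralian = 25.89; Paleocene = 10; Pliocene = 2.753.
Sum: 25.89 + 10 + 2.753 = 38.643 Myr.

38.643 million years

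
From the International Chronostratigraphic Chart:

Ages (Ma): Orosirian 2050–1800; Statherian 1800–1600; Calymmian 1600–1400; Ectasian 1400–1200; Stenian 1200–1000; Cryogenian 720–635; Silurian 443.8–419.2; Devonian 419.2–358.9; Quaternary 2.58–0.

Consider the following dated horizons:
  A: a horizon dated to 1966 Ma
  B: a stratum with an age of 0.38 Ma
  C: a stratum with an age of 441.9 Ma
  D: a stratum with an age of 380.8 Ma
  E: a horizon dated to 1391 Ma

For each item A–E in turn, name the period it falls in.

A — Orosirian; B — Quaternary; C — Silurian; D — Devonian; E — Ectasian

A: 1966 Ma lies in 2050–1800 Ma, so Orosirian.
B: 0.38 Ma lies in 2.58–0 Ma, so Quaternary.
C: 441.9 Ma lies in 443.8–419.2 Ma, so Silurian.
D: 380.8 Ma lies in 419.2–358.9 Ma, so Devonian.
E: 1391 Ma lies in 1400–1200 Ma, so Ectasian.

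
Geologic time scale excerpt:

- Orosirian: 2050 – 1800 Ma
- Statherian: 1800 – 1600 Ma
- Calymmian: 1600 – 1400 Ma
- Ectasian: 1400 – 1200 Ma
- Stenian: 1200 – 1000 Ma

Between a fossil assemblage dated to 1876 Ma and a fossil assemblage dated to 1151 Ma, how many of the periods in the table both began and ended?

1876 Ma sits inside the Orosirian (2050–1800) and 1151 Ma inside the Stenian (1200–1000); neither of those is wholly between the two dates.
The listed periods lying completely between them are Statherian, Calymmian, Ectasian — 3 in all.

3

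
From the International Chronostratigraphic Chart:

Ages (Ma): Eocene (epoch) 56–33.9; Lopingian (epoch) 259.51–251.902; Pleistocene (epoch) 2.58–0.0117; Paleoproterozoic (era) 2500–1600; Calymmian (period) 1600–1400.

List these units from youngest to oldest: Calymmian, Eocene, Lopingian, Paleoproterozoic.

Eocene, then Lopingian, then Calymmian, then Paleoproterozoic

The oldest of these is Paleoproterozoic (starts 2500 Ma) and the youngest is Eocene (ends 33.9 Ma).
In between, by decreasing start age: Calymmian (1600), Lopingian (259.51).
Listing youngest first means reversing that sequence.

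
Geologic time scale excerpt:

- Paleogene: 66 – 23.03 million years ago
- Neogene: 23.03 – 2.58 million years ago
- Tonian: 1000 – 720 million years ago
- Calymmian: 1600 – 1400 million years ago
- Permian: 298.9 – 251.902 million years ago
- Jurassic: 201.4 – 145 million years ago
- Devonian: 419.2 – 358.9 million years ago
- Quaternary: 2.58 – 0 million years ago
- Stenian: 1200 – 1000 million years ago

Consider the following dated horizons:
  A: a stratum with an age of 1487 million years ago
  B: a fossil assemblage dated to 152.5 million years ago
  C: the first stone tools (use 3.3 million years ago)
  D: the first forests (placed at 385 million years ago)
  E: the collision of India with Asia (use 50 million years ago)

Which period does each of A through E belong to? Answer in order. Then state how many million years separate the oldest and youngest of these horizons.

Match each age against the start–end ranges in the excerpt: A = 1487 Ma → Calymmian (1600–1400); B = 152.5 Ma → Jurassic (201.4–145); C = 3.3 Ma → Neogene (23.03–2.58); D = 385 Ma → Devonian (419.2–358.9); E = 50 Ma → Paleogene (66–23.03).
The largest age is 1487 Ma and the smallest is 3.3 Ma; their difference is 1483.7 Myr.

A — Calymmian; B — Jurassic; C — Neogene; D — Devonian; E — Paleogene; span 1483.7 million years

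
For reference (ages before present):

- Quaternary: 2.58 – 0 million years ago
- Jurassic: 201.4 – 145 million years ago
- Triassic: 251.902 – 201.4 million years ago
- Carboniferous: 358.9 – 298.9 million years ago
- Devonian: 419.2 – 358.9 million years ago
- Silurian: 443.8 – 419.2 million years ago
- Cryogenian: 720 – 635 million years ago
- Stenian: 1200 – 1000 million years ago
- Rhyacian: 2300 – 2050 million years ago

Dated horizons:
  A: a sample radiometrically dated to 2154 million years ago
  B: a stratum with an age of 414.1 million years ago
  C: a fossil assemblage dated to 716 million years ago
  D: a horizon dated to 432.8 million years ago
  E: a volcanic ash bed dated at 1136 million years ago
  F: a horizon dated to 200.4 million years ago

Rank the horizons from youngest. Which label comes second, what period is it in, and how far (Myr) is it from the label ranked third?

B, in the Devonian; 18.7 million years to D

Smaller Ma means younger, so youngest first: F 200.4 < B 414.1 < D 432.8 < C 716 < E 1136 < A 2154.
Counting 2 along gives B (414.1 Ma); the excerpt puts that inside the Devonian, 419.2–358.9 Ma.
Next in line is D (432.8 Ma), and 432.8 − 414.1 = 18.7 Myr.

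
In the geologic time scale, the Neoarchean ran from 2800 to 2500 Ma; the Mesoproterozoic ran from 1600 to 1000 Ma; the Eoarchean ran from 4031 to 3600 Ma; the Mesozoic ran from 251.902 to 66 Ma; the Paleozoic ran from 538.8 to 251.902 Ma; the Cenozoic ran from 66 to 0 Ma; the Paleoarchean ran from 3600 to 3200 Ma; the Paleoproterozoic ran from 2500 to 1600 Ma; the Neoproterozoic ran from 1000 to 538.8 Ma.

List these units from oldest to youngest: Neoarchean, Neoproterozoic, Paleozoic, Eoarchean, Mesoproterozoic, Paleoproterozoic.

Eoarchean → Neoarchean → Paleoproterozoic → Mesoproterozoic → Neoproterozoic → Paleozoic

Read off each span (Ma): Neoarchean 2800–2500; Neoproterozoic 1000–538.8; Paleozoic 538.8–251.902; Eoarchean 4031–3600; Mesoproterozoic 1600–1000; Paleoproterozoic 2500–1600.
Larger Ma is older, so oldest→youngest is Eoarchean, Neoarchean, Paleoproterozoic, Mesoproterozoic, Neoproterozoic, Paleozoic.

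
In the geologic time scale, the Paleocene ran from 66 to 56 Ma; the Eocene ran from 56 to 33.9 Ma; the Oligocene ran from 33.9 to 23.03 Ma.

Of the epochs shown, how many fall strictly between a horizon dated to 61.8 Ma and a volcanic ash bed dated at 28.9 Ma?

The older date is 61.8 Ma and the younger is 28.9 Ma.
Epochs with start < 61.8 and end > 28.9 Ma: Eocene (56–33.9).
That is 1 complete epoch.

1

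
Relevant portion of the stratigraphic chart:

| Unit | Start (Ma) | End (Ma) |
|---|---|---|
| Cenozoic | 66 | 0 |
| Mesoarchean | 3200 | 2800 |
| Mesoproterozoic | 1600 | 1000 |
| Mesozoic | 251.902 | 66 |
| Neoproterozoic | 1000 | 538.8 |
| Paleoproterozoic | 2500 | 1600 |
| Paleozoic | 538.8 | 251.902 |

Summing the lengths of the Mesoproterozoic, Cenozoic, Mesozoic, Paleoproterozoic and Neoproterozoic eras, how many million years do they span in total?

2213.102 million years

Duration is start − end for each: (1600 − 1000) + (66 − 0) + (251.902 − 66) + (2500 − 1600) + (1000 − 538.8).
That is 600 + 66 + 185.902 + 900 + 461.2, which totals 2213.102 million years.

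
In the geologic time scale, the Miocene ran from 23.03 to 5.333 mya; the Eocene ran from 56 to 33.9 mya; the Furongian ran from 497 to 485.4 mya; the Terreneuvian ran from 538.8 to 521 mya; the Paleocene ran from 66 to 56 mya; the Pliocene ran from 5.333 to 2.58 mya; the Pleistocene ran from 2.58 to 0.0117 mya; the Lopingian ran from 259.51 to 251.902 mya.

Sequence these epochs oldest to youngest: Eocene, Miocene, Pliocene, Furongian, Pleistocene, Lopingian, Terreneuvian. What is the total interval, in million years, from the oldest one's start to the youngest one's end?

From the excerpt: Eocene 56–33.9; Miocene 23.03–5.333; Pliocene 5.333–2.58; Furongian 497–485.4; Pleistocene 2.58–0.0117; Lopingian 259.51–251.902; Terreneuvian 538.8–521 (Ma).
Larger Ma is earlier, so the oldest is Terreneuvian and the youngest is Pleistocene; oldest to youngest: Terreneuvian, Furongian, Lopingian, Eocene, Miocene, Pliocene, Pleistocene.
Oldest start 538.8 minus youngest end 0.0117 gives 538.7883 Myr overall.

Terreneuvian → Furongian → Lopingian → Eocene → Miocene → Pliocene → Pleistocene; total span 538.7883 Myr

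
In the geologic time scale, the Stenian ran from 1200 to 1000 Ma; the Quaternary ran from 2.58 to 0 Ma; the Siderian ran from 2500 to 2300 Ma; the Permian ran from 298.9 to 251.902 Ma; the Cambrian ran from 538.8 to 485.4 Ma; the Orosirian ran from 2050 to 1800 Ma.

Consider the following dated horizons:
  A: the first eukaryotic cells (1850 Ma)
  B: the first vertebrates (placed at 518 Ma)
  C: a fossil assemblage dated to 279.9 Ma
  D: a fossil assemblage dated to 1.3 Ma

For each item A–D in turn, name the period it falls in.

A — Orosirian; B — Cambrian; C — Permian; D — Quaternary

Match each age against the start–end ranges in the excerpt: A = 1850 Ma → Orosirian (2050–1800); B = 518 Ma → Cambrian (538.8–485.4); C = 279.9 Ma → Permian (298.9–251.902); D = 1.3 Ma → Quaternary (2.58–0).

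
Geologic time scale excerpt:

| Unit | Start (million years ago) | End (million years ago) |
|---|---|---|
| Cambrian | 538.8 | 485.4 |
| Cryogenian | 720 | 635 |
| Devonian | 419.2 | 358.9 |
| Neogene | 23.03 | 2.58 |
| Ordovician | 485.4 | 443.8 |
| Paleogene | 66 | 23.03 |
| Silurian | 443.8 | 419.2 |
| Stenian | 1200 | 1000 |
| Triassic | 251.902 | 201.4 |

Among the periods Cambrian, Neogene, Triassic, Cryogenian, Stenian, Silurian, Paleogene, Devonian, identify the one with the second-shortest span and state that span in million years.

Silurian, 24.6 million years

Durations: Cambrian 53.4; Neogene 20.45; Triassic 50.502; Cryogenian 85; Stenian 200; Silurian 24.6; Paleogene 42.97; Devonian 60.3 Myr.
Sorted shortest-first: Neogene (20.45), Silurian (24.6), Paleogene (42.97), Triassic (50.502), Cambrian (53.4), Devonian (60.3), Cryogenian (85), Stenian (200).
The second shortest is Silurian at 24.6 Myr.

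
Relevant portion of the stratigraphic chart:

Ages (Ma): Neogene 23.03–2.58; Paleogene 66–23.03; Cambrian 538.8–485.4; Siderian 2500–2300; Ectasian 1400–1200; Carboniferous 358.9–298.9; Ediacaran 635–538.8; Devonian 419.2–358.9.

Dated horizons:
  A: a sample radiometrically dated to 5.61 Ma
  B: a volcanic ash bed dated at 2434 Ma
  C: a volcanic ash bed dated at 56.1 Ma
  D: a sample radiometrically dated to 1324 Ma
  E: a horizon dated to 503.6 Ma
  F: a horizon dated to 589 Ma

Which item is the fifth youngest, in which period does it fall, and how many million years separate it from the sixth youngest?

D, in the Ectasian; 1110 million years to B

Smaller Ma means younger, so youngest first: A 5.61 < C 56.1 < E 503.6 < F 589 < D 1324 < B 2434.
Counting 5 along gives D (1324 Ma); the excerpt puts that inside the Ectasian, 1400–1200 Ma.
Next in line is B (2434 Ma), and 2434 − 1324 = 1110 Myr.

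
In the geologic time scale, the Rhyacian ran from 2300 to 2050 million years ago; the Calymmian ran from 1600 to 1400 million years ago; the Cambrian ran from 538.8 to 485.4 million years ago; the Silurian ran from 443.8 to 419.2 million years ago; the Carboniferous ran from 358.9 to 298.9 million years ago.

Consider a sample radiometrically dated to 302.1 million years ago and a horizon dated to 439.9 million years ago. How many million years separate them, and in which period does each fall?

137.8 million years apart; the first in the Carboniferous, the second in the Silurian

Elapsed time: 439.9 − 302.1 = 137.8 Myr.
302.1 Ma lies within 358.9–298.9 Ma: Carboniferous.
439.9 Ma lies within 443.8–419.2 Ma: Silurian.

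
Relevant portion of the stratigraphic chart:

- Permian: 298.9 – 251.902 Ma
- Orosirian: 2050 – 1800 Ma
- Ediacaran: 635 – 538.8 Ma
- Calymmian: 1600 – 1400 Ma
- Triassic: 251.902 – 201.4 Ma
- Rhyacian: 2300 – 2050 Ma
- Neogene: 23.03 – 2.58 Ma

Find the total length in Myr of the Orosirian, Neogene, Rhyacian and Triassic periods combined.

Each duration: Orosirian = 250; Neogene = 20.45; Rhyacian = 250; Triassic = 50.502.
Sum: 250 + 20.45 + 250 + 50.502 = 570.952 Myr.

570.952 million years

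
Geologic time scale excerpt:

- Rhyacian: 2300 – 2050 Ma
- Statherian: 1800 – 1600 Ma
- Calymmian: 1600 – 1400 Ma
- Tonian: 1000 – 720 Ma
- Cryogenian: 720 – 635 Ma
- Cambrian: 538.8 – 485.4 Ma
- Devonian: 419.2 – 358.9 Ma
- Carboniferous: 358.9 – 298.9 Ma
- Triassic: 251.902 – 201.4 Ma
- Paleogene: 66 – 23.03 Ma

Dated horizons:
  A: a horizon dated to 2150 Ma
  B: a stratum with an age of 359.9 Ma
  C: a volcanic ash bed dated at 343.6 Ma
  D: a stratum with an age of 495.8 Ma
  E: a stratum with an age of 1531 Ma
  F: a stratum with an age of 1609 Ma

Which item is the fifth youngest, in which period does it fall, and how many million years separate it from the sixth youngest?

F, in the Statherian; 541 million years to A

Smaller Ma means younger, so youngest first: C 343.6 < B 359.9 < D 495.8 < E 1531 < F 1609 < A 2150.
Counting 5 along gives F (1609 Ma); the excerpt puts that inside the Statherian, 1800–1600 Ma.
Next in line is A (2150 Ma), and 2150 − 1609 = 541 Myr.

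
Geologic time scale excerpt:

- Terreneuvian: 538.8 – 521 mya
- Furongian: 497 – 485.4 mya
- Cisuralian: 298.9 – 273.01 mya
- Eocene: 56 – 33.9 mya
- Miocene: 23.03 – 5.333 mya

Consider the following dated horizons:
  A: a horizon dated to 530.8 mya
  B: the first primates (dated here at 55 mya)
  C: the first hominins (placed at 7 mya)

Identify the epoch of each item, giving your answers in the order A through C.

A — Terreneuvian; B — Eocene; C — Miocene

Match each age against the start–end ranges in the excerpt: A = 530.8 Ma → Terreneuvian (538.8–521); B = 55 Ma → Eocene (56–33.9); C = 7 Ma → Miocene (23.03–5.333).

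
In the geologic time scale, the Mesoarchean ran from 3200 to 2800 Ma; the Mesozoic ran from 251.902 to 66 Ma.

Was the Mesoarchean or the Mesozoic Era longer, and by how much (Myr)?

Mesoarchean, by 214.098 million years

Mesoarchean: 3200 − 2800 = 400 Myr.
Mesozoic: 251.902 − 66 = 185.902 Myr.
Difference: 400 − 185.902 = 214.098 Myr, so the Mesoarchean was longer.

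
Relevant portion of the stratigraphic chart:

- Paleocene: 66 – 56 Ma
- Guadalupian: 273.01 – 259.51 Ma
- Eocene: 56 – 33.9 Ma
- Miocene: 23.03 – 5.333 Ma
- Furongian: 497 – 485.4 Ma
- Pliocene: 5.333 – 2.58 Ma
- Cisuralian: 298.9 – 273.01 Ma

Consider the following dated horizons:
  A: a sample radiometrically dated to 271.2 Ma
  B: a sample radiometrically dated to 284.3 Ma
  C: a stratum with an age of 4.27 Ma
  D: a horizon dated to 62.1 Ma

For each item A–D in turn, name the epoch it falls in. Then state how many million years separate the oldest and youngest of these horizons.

A — Guadalupian; B — Cisuralian; C — Pliocene; D — Paleocene; span 280.03 million years

Match each age against the start–end ranges in the excerpt: A = 271.2 Ma → Guadalupian (273.01–259.51); B = 284.3 Ma → Cisuralian (298.9–273.01); C = 4.27 Ma → Pliocene (5.333–2.58); D = 62.1 Ma → Paleocene (66–56).
The largest age is 284.3 Ma and the smallest is 4.27 Ma; their difference is 280.03 Myr.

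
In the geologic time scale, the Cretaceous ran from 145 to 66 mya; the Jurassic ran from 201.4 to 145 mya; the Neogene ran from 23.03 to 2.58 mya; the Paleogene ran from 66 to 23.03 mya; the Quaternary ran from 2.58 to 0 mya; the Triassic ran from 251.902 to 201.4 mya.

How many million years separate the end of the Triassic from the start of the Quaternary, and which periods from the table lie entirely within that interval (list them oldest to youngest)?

End of Triassic = 201.4 Ma; start of Quaternary = 2.58 Ma.
Gap = 201.4 − 2.58 = 198.82 Myr.
Periods wholly inside 201.4–2.58 Ma: Jurassic (201.4–145), Cretaceous (145–66), Paleogene (66–23.03), Neogene (23.03–2.58).

198.82 million years; Jurassic, Cretaceous, Paleogene, Neogene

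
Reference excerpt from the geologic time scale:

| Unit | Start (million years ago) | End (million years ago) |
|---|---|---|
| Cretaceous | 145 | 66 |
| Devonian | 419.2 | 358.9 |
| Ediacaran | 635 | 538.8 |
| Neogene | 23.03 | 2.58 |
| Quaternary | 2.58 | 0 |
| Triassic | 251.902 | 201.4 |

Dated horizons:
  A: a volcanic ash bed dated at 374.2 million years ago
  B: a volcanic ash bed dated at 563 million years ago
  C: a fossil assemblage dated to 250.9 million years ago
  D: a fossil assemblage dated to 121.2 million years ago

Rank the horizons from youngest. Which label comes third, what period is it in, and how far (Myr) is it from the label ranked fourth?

A, in the Devonian; 188.8 million years to B

Sorted youngest-first by Ma: D (121.2), C (250.9), A (374.2), B (563).
The third youngest is A at 374.2 Ma, which lies in 419.2–358.9 Ma: the Devonian.
The fourth youngest is B at 563 Ma; separation = |374.2 − 563| = 188.8 Myr.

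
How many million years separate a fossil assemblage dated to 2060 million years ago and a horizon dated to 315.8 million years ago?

2060 − 315.8 = 1744.2 million years.

1744.2 million years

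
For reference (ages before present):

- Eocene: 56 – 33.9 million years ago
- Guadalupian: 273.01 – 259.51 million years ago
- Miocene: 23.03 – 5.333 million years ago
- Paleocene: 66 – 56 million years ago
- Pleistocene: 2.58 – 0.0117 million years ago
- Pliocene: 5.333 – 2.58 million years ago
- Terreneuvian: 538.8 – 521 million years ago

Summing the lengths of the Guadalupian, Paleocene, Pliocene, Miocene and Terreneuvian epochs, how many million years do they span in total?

61.75 million years

Each duration: Guadalupian = 13.5; Paleocene = 10; Pliocene = 2.753; Miocene = 17.697; Terreneuvian = 17.8.
Sum: 13.5 + 10 + 2.753 + 17.697 + 17.8 = 61.75 Myr.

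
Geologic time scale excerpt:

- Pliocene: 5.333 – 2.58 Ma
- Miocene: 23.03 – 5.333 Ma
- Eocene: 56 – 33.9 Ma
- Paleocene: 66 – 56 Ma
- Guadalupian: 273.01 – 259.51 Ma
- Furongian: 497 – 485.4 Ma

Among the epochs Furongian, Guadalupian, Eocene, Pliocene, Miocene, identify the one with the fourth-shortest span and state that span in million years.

Start − end for each: Furongian 497 − 485.4 = 11.6; Guadalupian 273.01 − 259.51 = 13.5; Eocene 56 − 33.9 = 22.1; Pliocene 5.333 − 2.58 = 2.753; Miocene 23.03 − 5.333 = 17.697.
Ranking these from shortest: Pliocene < Furongian < Guadalupian < Miocene < Eocene.
Position 4 in that ranking is Miocene, which lasted 17.697 Myr.

Miocene, 17.697 million years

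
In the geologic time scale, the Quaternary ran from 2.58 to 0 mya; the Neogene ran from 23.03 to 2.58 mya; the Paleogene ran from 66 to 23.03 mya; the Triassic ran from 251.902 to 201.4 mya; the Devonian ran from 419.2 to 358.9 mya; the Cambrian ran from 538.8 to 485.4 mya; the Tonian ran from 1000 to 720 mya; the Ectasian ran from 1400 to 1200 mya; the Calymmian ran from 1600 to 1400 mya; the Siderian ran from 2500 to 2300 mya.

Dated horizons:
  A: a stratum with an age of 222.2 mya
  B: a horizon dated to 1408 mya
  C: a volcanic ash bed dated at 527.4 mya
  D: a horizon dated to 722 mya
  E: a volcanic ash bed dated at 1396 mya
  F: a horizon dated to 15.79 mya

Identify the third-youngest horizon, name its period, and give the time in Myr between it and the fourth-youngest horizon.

Sorted youngest-first by Ma: F (15.79), A (222.2), C (527.4), D (722), E (1396), B (1408).
The third youngest is C at 527.4 Ma, which lies in 538.8–485.4 Ma: the Cambrian.
The fourth youngest is D at 722 Ma; separation = |527.4 − 722| = 194.6 Myr.

C, in the Cambrian; 194.6 million years to D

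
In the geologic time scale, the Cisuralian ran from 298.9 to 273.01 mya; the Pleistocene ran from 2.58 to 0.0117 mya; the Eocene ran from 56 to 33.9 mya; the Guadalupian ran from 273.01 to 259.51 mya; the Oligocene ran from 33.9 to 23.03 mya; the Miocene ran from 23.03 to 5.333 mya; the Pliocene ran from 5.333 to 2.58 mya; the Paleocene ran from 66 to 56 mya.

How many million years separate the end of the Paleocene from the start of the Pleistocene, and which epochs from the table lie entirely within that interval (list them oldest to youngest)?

The Paleocene closes at 56 Ma and the Pleistocene opens at 2.58 Ma, so the interval is 56 − 2.58 = 53.42 Myr.
An epoch fits inside if it starts at or after 56 Ma and ends at or before 2.58 Ma; oldest first that gives Eocene, Oligocene, Miocene, Pliocene.

53.42 million years; Eocene, Oligocene, Miocene, Pliocene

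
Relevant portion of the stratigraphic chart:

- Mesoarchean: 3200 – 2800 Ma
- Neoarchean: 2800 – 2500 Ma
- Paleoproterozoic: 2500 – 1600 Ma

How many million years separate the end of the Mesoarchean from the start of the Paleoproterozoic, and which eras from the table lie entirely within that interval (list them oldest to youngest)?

300 million years; Neoarchean

End of Mesoarchean = 2800 Ma; start of Paleoproterozoic = 2500 Ma.
Gap = 2800 − 2500 = 300 Myr.
Eras wholly inside 2800–2500 Ma: Neoarchean (2800–2500).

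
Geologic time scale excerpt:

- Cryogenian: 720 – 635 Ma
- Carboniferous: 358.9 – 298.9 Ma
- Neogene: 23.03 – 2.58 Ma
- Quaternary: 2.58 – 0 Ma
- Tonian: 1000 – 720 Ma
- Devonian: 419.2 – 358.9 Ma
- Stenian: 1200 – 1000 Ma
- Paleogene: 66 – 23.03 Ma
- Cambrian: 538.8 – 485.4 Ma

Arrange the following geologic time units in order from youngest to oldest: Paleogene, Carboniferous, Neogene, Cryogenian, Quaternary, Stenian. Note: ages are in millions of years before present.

The oldest of these is Stenian (starts 1200 Ma) and the youngest is Quaternary (ends 0 Ma).
In between, by decreasing start age: Cryogenian (720), Carboniferous (358.9), Paleogene (66), Neogene (23.03).
Listing youngest first means reversing that sequence.

Quaternary, Neogene, Paleogene, Carboniferous, Cryogenian, Stenian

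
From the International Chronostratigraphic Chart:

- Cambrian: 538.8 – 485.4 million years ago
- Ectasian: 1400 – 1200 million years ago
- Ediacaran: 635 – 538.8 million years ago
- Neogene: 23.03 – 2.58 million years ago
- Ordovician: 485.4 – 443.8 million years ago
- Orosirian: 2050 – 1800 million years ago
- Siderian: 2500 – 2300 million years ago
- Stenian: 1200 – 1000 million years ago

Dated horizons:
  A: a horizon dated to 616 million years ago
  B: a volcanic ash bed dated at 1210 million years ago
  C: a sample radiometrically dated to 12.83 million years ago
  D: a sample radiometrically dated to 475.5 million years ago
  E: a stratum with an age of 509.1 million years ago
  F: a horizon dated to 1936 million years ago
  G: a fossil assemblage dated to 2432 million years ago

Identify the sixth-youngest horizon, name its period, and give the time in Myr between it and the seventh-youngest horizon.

F, in the Orosirian; 496 million years to G

Smaller Ma means younger, so youngest first: C 12.83 < D 475.5 < E 509.1 < A 616 < B 1210 < F 1936 < G 2432.
Counting 6 along gives F (1936 Ma); the excerpt puts that inside the Orosirian, 2050–1800 Ma.
Next in line is G (2432 Ma), and 2432 − 1936 = 496 Myr.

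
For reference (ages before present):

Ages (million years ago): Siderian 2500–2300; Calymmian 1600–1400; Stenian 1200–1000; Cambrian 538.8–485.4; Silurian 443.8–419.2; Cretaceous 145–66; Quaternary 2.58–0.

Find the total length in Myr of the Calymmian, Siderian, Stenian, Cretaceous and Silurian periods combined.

703.6 million years

Duration is start − end for each: (1600 − 1400) + (2500 − 2300) + (1200 − 1000) + (145 − 66) + (443.8 − 419.2).
That is 200 + 200 + 200 + 79 + 24.6, which totals 703.6 million years.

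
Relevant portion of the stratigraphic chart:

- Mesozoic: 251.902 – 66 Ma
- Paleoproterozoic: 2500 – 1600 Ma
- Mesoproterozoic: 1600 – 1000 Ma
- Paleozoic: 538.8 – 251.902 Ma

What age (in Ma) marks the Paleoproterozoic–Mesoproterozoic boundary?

1600 Ma

The Paleoproterozoic ends and the Mesoproterozoic begins at 1600 Ma.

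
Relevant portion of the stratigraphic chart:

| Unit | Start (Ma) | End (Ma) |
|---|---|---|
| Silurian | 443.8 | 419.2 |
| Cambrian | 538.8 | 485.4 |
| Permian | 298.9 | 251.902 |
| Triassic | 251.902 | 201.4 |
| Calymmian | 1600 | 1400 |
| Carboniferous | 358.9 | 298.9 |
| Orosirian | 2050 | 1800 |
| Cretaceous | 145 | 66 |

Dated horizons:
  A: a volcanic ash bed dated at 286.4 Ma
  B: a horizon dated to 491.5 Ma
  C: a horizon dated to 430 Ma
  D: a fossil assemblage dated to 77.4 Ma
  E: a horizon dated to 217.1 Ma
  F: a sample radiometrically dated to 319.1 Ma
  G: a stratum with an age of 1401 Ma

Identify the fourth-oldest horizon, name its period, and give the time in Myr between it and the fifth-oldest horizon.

F, in the Carboniferous; 32.7 million years to A

Sorted oldest-first by Ma: G (1401), B (491.5), C (430), F (319.1), A (286.4), E (217.1), D (77.4).
The fourth oldest is F at 319.1 Ma, which lies in 358.9–298.9 Ma: the Carboniferous.
The fifth oldest is A at 286.4 Ma; separation = |319.1 − 286.4| = 32.7 Myr.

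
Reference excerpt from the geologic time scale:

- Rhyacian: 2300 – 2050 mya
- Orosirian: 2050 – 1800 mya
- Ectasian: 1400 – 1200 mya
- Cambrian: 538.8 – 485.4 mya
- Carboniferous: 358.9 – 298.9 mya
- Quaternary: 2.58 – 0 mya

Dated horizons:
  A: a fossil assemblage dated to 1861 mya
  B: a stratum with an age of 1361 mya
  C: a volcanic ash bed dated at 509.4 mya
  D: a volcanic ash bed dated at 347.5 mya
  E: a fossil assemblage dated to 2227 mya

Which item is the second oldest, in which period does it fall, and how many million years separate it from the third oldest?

Larger Ma means older, so oldest first: E 2227 > A 1861 > B 1361 > C 509.4 > D 347.5.
Counting 2 along gives A (1861 Ma); the excerpt puts that inside the Orosirian, 2050–1800 Ma.
Next in line is B (1361 Ma), and 1861 − 1361 = 500 Myr.

A, in the Orosirian; 500 million years to B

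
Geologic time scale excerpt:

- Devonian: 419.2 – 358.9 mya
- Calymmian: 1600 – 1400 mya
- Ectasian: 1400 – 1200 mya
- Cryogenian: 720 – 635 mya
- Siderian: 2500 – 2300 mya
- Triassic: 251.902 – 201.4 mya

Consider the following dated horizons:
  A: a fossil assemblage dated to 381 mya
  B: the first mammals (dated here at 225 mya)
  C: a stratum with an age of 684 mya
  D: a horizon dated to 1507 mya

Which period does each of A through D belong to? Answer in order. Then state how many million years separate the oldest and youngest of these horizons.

A — Devonian; B — Triassic; C — Cryogenian; D — Calymmian; span 1282 million years

Match each age against the start–end ranges in the excerpt: A = 381 Ma → Devonian (419.2–358.9); B = 225 Ma → Triassic (251.902–201.4); C = 684 Ma → Cryogenian (720–635); D = 1507 Ma → Calymmian (1600–1400).
The largest age is 1507 Ma and the smallest is 225 Ma; their difference is 1282 Myr.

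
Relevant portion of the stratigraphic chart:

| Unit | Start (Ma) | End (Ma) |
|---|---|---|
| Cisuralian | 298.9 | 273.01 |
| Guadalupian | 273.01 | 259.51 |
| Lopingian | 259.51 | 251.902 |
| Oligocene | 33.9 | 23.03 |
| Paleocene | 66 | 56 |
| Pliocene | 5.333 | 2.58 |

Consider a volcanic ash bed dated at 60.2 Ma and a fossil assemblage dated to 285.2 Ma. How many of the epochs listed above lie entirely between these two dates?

The older date is 285.2 Ma and the younger is 60.2 Ma.
Epochs with start < 285.2 and end > 60.2 Ma: Guadalupian (273.01–259.51), Lopingian (259.51–251.902).
That is 2 complete epochs.

2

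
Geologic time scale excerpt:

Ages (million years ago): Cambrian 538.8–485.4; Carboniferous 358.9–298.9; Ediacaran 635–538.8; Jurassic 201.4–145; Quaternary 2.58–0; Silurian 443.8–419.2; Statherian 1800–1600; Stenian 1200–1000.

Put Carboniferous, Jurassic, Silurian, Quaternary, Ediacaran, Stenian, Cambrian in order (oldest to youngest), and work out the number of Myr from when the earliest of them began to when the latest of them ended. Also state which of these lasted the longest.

Start ages (Ma): Stenian 1200, Ediacaran 635, Cambrian 538.8, Silurian 443.8, Carboniferous 358.9, Jurassic 201.4, Quaternary 2.58.
Ordered oldest to youngest: Stenian, Ediacaran, Cambrian, Silurian, Carboniferous, Jurassic, Quaternary.
Span = 1200 − 0 = 1200 Myr.
Durations: Quaternary 2.58, Cambrian 53.4, Ediacaran 96.2, Jurassic 56.4, Carboniferous 60, Stenian 200, Silurian 24.6 → longest is Stenian (200 Myr).

Stenian, Ediacaran, Cambrian, Silurian, Carboniferous, Jurassic, Quaternary; total span 1200 Myr; longest is Stenian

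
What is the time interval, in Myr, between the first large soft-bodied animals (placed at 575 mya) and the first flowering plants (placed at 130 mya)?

445 million years

575 − 130 = 445 million years.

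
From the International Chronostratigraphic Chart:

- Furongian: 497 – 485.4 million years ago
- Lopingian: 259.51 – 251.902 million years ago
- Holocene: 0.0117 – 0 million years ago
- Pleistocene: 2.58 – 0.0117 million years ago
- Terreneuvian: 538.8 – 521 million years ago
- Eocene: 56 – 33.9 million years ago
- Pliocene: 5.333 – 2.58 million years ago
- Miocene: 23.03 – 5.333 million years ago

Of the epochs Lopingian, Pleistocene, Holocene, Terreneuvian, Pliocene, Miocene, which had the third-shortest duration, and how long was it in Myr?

Start − end for each: Lopingian 259.51 − 251.902 = 7.608; Pleistocene 2.58 − 0.0117 = 2.5683; Holocene 0.0117 − 0 = 0.0117; Terreneuvian 538.8 − 521 = 17.8; Pliocene 5.333 − 2.58 = 2.753; Miocene 23.03 − 5.333 = 17.697.
Ranking these from shortest: Holocene < Pleistocene < Pliocene < Lopingian < Miocene < Terreneuvian.
Position 3 in that ranking is Pliocene, which lasted 2.753 Myr.

Pliocene, 2.753 million years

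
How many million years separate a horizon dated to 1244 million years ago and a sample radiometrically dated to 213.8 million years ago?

1244 − 213.8 = 1030.2 million years.

1030.2 million years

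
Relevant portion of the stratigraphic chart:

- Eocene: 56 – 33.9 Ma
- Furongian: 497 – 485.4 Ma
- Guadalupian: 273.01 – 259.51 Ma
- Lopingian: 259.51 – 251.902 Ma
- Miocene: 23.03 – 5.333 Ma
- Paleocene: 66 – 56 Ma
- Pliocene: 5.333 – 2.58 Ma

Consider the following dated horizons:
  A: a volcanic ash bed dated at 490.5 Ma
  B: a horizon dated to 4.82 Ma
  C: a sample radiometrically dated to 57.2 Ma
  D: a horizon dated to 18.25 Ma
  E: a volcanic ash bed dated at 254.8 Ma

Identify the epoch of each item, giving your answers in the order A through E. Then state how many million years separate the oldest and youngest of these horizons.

A — Furongian; B — Pliocene; C — Paleocene; D — Miocene; E — Lopingian; span 485.68 million years

A: 490.5 Ma lies in 497–485.4 Ma, so Furongian.
B: 4.82 Ma lies in 5.333–2.58 Ma, so Pliocene.
C: 57.2 Ma lies in 66–56 Ma, so Paleocene.
D: 18.25 Ma lies in 23.03–5.333 Ma, so Miocene.
E: 254.8 Ma lies in 259.51–251.902 Ma, so Lopingian.
Oldest = 490.5 Ma, youngest = 4.82 Ma → span 485.68 Myr.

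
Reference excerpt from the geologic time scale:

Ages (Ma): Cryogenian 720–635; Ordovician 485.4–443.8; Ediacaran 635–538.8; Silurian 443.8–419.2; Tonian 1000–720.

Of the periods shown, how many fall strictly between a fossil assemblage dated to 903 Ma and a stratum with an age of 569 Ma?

903 Ma sits inside the Tonian (1000–720) and 569 Ma inside the Ediacaran (635–538.8); neither of those is wholly between the two dates.
The listed periods lying completely between them are Cryogenian — 1 in all.

1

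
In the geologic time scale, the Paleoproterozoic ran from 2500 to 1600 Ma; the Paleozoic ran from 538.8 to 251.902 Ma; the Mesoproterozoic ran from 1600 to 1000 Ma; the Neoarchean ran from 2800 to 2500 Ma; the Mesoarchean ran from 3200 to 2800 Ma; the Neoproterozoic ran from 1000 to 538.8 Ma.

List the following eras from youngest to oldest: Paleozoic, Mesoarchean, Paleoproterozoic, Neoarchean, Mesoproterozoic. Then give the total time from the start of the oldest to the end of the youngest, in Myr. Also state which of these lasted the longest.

Start ages (Ma): Mesoarchean 3200, Neoarchean 2800, Paleoproterozoic 2500, Mesoproterozoic 1600, Paleozoic 538.8.
Ordered youngest to oldest: Paleozoic, Mesoproterozoic, Paleoproterozoic, Neoarchean, Mesoarchean.
Span = 3200 − 251.902 = 2948.098 Myr.
Durations: Mesoarchean 400, Mesoproterozoic 600, Paleozoic 286.898, Paleoproterozoic 900, Neoarchean 300 → longest is Paleoproterozoic (900 Myr).

Paleozoic, Mesoproterozoic, Paleoproterozoic, Neoarchean, Mesoarchean; total span 2948.098 Myr; longest is Paleoproterozoic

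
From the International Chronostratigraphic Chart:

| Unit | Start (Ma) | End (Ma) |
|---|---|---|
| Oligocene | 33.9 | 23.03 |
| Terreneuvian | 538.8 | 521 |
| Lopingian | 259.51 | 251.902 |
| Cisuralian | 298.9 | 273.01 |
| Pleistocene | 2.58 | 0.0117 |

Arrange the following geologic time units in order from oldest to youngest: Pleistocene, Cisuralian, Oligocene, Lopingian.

Read off each span (Ma): Pleistocene 2.58–0.0117; Cisuralian 298.9–273.01; Oligocene 33.9–23.03; Lopingian 259.51–251.902.
Larger Ma is older, so oldest→youngest is Cisuralian, Lopingian, Oligocene, Pleistocene.

Cisuralian, then Lopingian, then Oligocene, then Pleistocene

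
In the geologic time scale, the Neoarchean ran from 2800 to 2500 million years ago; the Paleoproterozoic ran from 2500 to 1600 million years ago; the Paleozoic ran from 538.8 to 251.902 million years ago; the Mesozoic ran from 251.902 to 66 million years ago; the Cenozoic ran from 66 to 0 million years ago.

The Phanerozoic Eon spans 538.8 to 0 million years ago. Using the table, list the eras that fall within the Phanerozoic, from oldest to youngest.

Paleozoic, Mesozoic, Cenozoic

Eras with both bounds inside 538.8–0 Ma: Paleozoic (538.8–251.902), Mesozoic (251.902–66), Cenozoic (66–0).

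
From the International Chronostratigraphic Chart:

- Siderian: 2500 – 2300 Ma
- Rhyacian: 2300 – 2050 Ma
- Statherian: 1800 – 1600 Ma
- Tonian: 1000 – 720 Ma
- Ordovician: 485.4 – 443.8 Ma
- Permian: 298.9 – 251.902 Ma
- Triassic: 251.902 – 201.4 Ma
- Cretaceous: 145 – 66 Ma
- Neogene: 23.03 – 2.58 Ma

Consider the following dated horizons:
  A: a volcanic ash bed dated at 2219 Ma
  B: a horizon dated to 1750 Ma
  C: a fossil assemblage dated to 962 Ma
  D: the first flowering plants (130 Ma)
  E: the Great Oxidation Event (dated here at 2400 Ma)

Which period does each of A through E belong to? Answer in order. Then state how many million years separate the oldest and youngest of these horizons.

A — Rhyacian; B — Statherian; C — Tonian; D — Cretaceous; E — Siderian; span 2270 million years

Match each age against the start–end ranges in the excerpt: A = 2219 Ma → Rhyacian (2300–2050); B = 1750 Ma → Statherian (1800–1600); C = 962 Ma → Tonian (1000–720); D = 130 Ma → Cretaceous (145–66); E = 2400 Ma → Siderian (2500–2300).
The largest age is 2400 Ma and the smallest is 130 Ma; their difference is 2270 Myr.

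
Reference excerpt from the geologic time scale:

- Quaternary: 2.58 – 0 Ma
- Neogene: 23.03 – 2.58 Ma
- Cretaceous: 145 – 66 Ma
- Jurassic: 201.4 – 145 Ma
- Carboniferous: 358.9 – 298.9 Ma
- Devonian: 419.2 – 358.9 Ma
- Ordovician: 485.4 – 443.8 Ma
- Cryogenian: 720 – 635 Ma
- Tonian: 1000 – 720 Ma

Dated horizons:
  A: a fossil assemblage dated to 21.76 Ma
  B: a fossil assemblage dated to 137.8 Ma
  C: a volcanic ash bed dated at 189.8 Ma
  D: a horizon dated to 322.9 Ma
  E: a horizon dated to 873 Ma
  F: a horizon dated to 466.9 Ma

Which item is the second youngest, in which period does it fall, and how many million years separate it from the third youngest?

Sorted youngest-first by Ma: A (21.76), B (137.8), C (189.8), D (322.9), F (466.9), E (873).
The second youngest is B at 137.8 Ma, which lies in 145–66 Ma: the Cretaceous.
The third youngest is C at 189.8 Ma; separation = |137.8 − 189.8| = 52 Myr.

B, in the Cretaceous; 52 million years to C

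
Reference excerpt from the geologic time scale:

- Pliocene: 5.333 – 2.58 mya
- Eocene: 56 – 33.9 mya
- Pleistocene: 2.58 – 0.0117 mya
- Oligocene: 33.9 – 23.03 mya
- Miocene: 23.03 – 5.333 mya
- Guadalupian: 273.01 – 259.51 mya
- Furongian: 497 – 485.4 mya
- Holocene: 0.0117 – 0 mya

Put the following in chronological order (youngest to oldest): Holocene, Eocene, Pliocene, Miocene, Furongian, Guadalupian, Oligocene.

The oldest of these is Furongian (starts 497 Ma) and the youngest is Holocene (ends 0 Ma).
In between, by decreasing start age: Guadalupian (273.01), Eocene (56), Oligocene (33.9), Miocene (23.03), Pliocene (5.333).
Listing youngest first means reversing that sequence.

Holocene, Pliocene, Miocene, Oligocene, Eocene, Guadalupian, Furongian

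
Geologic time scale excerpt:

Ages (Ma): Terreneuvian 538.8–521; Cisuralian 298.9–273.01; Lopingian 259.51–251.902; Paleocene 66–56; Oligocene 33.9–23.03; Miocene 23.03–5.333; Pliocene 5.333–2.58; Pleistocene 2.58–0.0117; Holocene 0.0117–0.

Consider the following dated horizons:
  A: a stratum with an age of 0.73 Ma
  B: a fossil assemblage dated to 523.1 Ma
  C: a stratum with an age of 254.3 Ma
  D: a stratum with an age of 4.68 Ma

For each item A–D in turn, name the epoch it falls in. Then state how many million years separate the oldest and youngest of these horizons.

Match each age against the start–end ranges in the excerpt: A = 0.73 Ma → Pleistocene (2.58–0.0117); B = 523.1 Ma → Terreneuvian (538.8–521); C = 254.3 Ma → Lopingian (259.51–251.902); D = 4.68 Ma → Pliocene (5.333–2.58).
The largest age is 523.1 Ma and the smallest is 0.73 Ma; their difference is 522.37 Myr.

A — Pleistocene; B — Terreneuvian; C — Lopingian; D — Pliocene; span 522.37 million years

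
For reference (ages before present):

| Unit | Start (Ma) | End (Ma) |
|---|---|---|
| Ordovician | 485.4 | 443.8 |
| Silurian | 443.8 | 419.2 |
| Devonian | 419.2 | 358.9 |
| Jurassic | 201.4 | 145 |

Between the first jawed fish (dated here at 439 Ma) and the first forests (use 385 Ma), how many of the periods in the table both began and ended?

The older date is 439 Ma and the younger is 385 Ma.
No period both begins after 439 Ma and ends before 385 Ma, so the count is 0.

0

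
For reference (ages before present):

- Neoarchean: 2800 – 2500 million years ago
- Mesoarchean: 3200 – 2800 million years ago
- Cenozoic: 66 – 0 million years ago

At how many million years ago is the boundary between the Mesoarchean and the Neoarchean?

2800 million years ago

The Mesoarchean ends and the Neoarchean begins at 2800 million years ago.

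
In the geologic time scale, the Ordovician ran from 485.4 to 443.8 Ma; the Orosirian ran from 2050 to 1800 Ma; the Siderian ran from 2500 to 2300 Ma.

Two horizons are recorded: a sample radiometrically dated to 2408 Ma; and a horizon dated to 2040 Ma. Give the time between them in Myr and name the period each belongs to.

368 million years apart; the first in the Siderian, the second in the Orosirian

Elapsed time: 2408 − 2040 = 368 Myr.
2408 Ma lies within 2500–2300 Ma: Siderian.
2040 Ma lies within 2050–1800 Ma: Orosirian.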